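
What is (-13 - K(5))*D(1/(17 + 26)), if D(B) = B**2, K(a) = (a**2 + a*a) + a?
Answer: -68/1849 ≈ -0.036777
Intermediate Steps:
K(a) = a + 2*a**2 (K(a) = (a**2 + a**2) + a = 2*a**2 + a = a + 2*a**2)
(-13 - K(5))*D(1/(17 + 26)) = (-13 - 5*(1 + 2*5))*(1/(17 + 26))**2 = (-13 - 5*(1 + 10))*(1/43)**2 = (-13 - 5*11)*(1/43)**2 = (-13 - 1*55)*(1/1849) = (-13 - 55)*(1/1849) = -68*1/1849 = -68/1849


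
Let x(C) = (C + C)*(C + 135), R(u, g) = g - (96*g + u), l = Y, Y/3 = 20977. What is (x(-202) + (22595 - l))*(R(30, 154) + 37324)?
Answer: -300705952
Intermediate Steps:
Y = 62931 (Y = 3*20977 = 62931)
l = 62931
R(u, g) = -u - 95*g (R(u, g) = g - (u + 96*g) = g + (-u - 96*g) = -u - 95*g)
x(C) = 2*C*(135 + C) (x(C) = (2*C)*(135 + C) = 2*C*(135 + C))
(x(-202) + (22595 - l))*(R(30, 154) + 37324) = (2*(-202)*(135 - 202) + (22595 - 1*62931))*((-1*30 - 95*154) + 37324) = (2*(-202)*(-67) + (22595 - 62931))*((-30 - 14630) + 37324) = (27068 - 40336)*(-14660 + 37324) = -13268*22664 = -300705952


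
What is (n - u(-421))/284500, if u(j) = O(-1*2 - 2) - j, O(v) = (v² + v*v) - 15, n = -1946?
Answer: -596/71125 ≈ -0.0083796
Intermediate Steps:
O(v) = -15 + 2*v² (O(v) = (v² + v²) - 15 = 2*v² - 15 = -15 + 2*v²)
u(j) = 17 - j (u(j) = (-15 + 2*(-1*2 - 2)²) - j = (-15 + 2*(-2 - 2)²) - j = (-15 + 2*(-4)²) - j = (-15 + 2*16) - j = (-15 + 32) - j = 17 - j)
(n - u(-421))/284500 = (-1946 - (17 - 1*(-421)))/284500 = (-1946 - (17 + 421))*(1/284500) = (-1946 - 1*438)*(1/284500) = (-1946 - 438)*(1/284500) = -2384*1/284500 = -596/71125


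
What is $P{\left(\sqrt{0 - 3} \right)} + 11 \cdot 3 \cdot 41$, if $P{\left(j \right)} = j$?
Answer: $1353 + i \sqrt{3} \approx 1353.0 + 1.732 i$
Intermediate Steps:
$P{\left(\sqrt{0 - 3} \right)} + 11 \cdot 3 \cdot 41 = \sqrt{0 - 3} + 11 \cdot 3 \cdot 41 = \sqrt{-3} + 33 \cdot 41 = i \sqrt{3} + 1353 = 1353 + i \sqrt{3}$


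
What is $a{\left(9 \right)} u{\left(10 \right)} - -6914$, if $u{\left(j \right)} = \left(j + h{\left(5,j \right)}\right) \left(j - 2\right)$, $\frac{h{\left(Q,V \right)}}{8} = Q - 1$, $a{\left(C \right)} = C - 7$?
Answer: $7586$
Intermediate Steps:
$a{\left(C \right)} = -7 + C$
$h{\left(Q,V \right)} = -8 + 8 Q$ ($h{\left(Q,V \right)} = 8 \left(Q - 1\right) = 8 \left(-1 + Q\right) = -8 + 8 Q$)
$u{\left(j \right)} = \left(-2 + j\right) \left(32 + j\right)$ ($u{\left(j \right)} = \left(j + \left(-8 + 8 \cdot 5\right)\right) \left(j - 2\right) = \left(j + \left(-8 + 40\right)\right) \left(-2 + j\right) = \left(j + 32\right) \left(-2 + j\right) = \left(32 + j\right) \left(-2 + j\right) = \left(-2 + j\right) \left(32 + j\right)$)
$a{\left(9 \right)} u{\left(10 \right)} - -6914 = \left(-7 + 9\right) \left(-64 + 10^{2} + 30 \cdot 10\right) - -6914 = 2 \left(-64 + 100 + 300\right) + 6914 = 2 \cdot 336 + 6914 = 672 + 6914 = 7586$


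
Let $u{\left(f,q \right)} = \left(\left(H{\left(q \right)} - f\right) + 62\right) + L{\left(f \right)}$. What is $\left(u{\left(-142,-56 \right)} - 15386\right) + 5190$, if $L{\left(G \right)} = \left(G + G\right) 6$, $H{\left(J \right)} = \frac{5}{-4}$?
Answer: $- \frac{46789}{4} \approx -11697.0$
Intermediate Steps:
$H{\left(J \right)} = - \frac{5}{4}$ ($H{\left(J \right)} = 5 \left(- \frac{1}{4}\right) = - \frac{5}{4}$)
$L{\left(G \right)} = 12 G$ ($L{\left(G \right)} = 2 G 6 = 12 G$)
$u{\left(f,q \right)} = \frac{243}{4} + 11 f$ ($u{\left(f,q \right)} = \left(\left(- \frac{5}{4} - f\right) + 62\right) + 12 f = \left(\frac{243}{4} - f\right) + 12 f = \frac{243}{4} + 11 f$)
$\left(u{\left(-142,-56 \right)} - 15386\right) + 5190 = \left(\left(\frac{243}{4} + 11 \left(-142\right)\right) - 15386\right) + 5190 = \left(\left(\frac{243}{4} - 1562\right) - 15386\right) + 5190 = \left(- \frac{6005}{4} - 15386\right) + 5190 = - \frac{67549}{4} + 5190 = - \frac{46789}{4}$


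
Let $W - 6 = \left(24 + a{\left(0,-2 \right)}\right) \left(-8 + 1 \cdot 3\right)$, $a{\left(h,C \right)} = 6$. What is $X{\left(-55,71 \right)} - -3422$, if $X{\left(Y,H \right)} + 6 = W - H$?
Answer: $3201$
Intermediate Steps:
$W = -144$ ($W = 6 + \left(24 + 6\right) \left(-8 + 1 \cdot 3\right) = 6 + 30 \left(-8 + 3\right) = 6 + 30 \left(-5\right) = 6 - 150 = -144$)
$X{\left(Y,H \right)} = -150 - H$ ($X{\left(Y,H \right)} = -6 - \left(144 + H\right) = -150 - H$)
$X{\left(-55,71 \right)} - -3422 = \left(-150 - 71\right) - -3422 = \left(-150 - 71\right) + 3422 = -221 + 3422 = 3201$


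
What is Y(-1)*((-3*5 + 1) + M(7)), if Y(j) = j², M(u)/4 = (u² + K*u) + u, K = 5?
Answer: 350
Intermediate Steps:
M(u) = 4*u² + 24*u (M(u) = 4*((u² + 5*u) + u) = 4*(u² + 6*u) = 4*u² + 24*u)
Y(-1)*((-3*5 + 1) + M(7)) = (-1)²*((-3*5 + 1) + 4*7*(6 + 7)) = 1*((-15 + 1) + 4*7*13) = 1*(-14 + 364) = 1*350 = 350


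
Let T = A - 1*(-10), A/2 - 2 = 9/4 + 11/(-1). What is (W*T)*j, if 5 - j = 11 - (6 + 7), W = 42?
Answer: -1029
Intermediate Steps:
A = -27/2 (A = 4 + 2*(9/4 + 11/(-1)) = 4 + 2*(9*(1/4) + 11*(-1)) = 4 + 2*(9/4 - 11) = 4 + 2*(-35/4) = 4 - 35/2 = -27/2 ≈ -13.500)
T = -7/2 (T = -27/2 - 1*(-10) = -27/2 + 10 = -7/2 ≈ -3.5000)
j = 7 (j = 5 - (11 - (6 + 7)) = 5 - (11 - 1*13) = 5 - (11 - 13) = 5 - 1*(-2) = 5 + 2 = 7)
(W*T)*j = (42*(-7/2))*7 = -147*7 = -1029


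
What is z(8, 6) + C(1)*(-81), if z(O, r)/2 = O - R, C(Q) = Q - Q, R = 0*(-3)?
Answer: 16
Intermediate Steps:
R = 0
C(Q) = 0
z(O, r) = 2*O (z(O, r) = 2*(O - 1*0) = 2*(O + 0) = 2*O)
z(8, 6) + C(1)*(-81) = 2*8 + 0*(-81) = 16 + 0 = 16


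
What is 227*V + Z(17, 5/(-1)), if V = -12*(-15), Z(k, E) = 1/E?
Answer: 204299/5 ≈ 40860.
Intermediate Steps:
V = 180
227*V + Z(17, 5/(-1)) = 227*180 + 1/(5/(-1)) = 40860 + 1/(5*(-1)) = 40860 + 1/(-5) = 40860 - 1/5 = 204299/5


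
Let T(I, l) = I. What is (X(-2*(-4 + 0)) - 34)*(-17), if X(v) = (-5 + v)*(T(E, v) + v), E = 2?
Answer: 68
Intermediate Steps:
X(v) = (-5 + v)*(2 + v)
(X(-2*(-4 + 0)) - 34)*(-17) = ((-10 + (-2*(-4 + 0))**2 - (-6)*(-4 + 0)) - 34)*(-17) = ((-10 + (-2*(-4))**2 - (-6)*(-4)) - 34)*(-17) = ((-10 + 8**2 - 3*8) - 34)*(-17) = ((-10 + 64 - 24) - 34)*(-17) = (30 - 34)*(-17) = -4*(-17) = 68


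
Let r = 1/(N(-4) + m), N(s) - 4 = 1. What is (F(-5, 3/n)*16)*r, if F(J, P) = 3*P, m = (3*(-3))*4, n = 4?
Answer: -36/31 ≈ -1.1613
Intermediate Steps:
N(s) = 5 (N(s) = 4 + 1 = 5)
m = -36 (m = -9*4 = -36)
r = -1/31 (r = 1/(5 - 36) = 1/(-31) = -1/31 ≈ -0.032258)
(F(-5, 3/n)*16)*r = ((3*(3/4))*16)*(-1/31) = ((3*(3*(¼)))*16)*(-1/31) = ((3*(¾))*16)*(-1/31) = ((9/4)*16)*(-1/31) = 36*(-1/31) = -36/31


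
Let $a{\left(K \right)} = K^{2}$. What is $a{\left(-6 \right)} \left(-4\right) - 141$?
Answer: $-285$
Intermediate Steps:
$a{\left(-6 \right)} \left(-4\right) - 141 = \left(-6\right)^{2} \left(-4\right) - 141 = 36 \left(-4\right) - 141 = -144 - 141 = -285$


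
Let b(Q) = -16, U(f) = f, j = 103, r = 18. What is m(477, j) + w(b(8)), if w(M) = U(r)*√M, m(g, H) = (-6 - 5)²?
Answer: 121 + 72*I ≈ 121.0 + 72.0*I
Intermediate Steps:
m(g, H) = 121 (m(g, H) = (-11)² = 121)
w(M) = 18*√M
m(477, j) + w(b(8)) = 121 + 18*√(-16) = 121 + 18*(4*I) = 121 + 72*I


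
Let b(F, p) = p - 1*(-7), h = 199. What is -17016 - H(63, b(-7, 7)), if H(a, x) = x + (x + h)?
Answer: -17243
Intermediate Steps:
b(F, p) = 7 + p (b(F, p) = p + 7 = 7 + p)
H(a, x) = 199 + 2*x (H(a, x) = x + (x + 199) = x + (199 + x) = 199 + 2*x)
-17016 - H(63, b(-7, 7)) = -17016 - (199 + 2*(7 + 7)) = -17016 - (199 + 2*14) = -17016 - (199 + 28) = -17016 - 1*227 = -17016 - 227 = -17243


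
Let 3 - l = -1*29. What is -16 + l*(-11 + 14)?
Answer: 80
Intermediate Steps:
l = 32 (l = 3 - (-1)*29 = 3 - 1*(-29) = 3 + 29 = 32)
-16 + l*(-11 + 14) = -16 + 32*(-11 + 14) = -16 + 32*3 = -16 + 96 = 80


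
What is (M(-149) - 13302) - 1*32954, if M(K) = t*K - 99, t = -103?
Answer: -31008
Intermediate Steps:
M(K) = -99 - 103*K (M(K) = -103*K - 99 = -99 - 103*K)
(M(-149) - 13302) - 1*32954 = ((-99 - 103*(-149)) - 13302) - 1*32954 = ((-99 + 15347) - 13302) - 32954 = (15248 - 13302) - 32954 = 1946 - 32954 = -31008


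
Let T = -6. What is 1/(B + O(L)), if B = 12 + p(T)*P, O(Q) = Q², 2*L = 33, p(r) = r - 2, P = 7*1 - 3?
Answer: 4/1009 ≈ 0.0039643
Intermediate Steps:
P = 4 (P = 7 - 3 = 4)
p(r) = -2 + r
L = 33/2 (L = (½)*33 = 33/2 ≈ 16.500)
B = -20 (B = 12 + (-2 - 6)*4 = 12 - 8*4 = 12 - 32 = -20)
1/(B + O(L)) = 1/(-20 + (33/2)²) = 1/(-20 + 1089/4) = 1/(1009/4) = 4/1009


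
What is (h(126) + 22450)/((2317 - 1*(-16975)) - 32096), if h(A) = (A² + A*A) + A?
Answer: -13582/3201 ≈ -4.2430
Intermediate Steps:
h(A) = A + 2*A² (h(A) = (A² + A²) + A = 2*A² + A = A + 2*A²)
(h(126) + 22450)/((2317 - 1*(-16975)) - 32096) = (126*(1 + 2*126) + 22450)/((2317 - 1*(-16975)) - 32096) = (126*(1 + 252) + 22450)/((2317 + 16975) - 32096) = (126*253 + 22450)/(19292 - 32096) = (31878 + 22450)/(-12804) = 54328*(-1/12804) = -13582/3201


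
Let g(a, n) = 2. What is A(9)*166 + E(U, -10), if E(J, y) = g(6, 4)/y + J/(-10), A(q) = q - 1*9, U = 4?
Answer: -⅗ ≈ -0.60000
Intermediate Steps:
A(q) = -9 + q (A(q) = q - 9 = -9 + q)
E(J, y) = 2/y - J/10 (E(J, y) = 2/y + J/(-10) = 2/y + J*(-⅒) = 2/y - J/10)
A(9)*166 + E(U, -10) = (-9 + 9)*166 + (2/(-10) - ⅒*4) = 0*166 + (2*(-⅒) - ⅖) = 0 + (-⅕ - ⅖) = 0 - ⅗ = -⅗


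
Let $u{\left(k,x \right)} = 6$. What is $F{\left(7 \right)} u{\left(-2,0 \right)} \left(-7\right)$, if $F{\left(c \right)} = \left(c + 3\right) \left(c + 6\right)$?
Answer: $-5460$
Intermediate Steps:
$F{\left(c \right)} = \left(3 + c\right) \left(6 + c\right)$
$F{\left(7 \right)} u{\left(-2,0 \right)} \left(-7\right) = \left(18 + 7^{2} + 9 \cdot 7\right) 6 \left(-7\right) = \left(18 + 49 + 63\right) 6 \left(-7\right) = 130 \cdot 6 \left(-7\right) = 780 \left(-7\right) = -5460$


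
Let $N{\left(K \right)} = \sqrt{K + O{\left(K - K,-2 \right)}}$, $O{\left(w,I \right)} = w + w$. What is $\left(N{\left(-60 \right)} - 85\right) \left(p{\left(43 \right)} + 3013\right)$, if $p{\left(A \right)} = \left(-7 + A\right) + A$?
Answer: $-262820 + 6184 i \sqrt{15} \approx -2.6282 \cdot 10^{5} + 23951.0 i$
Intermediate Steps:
$O{\left(w,I \right)} = 2 w$
$p{\left(A \right)} = -7 + 2 A$
$N{\left(K \right)} = \sqrt{K}$ ($N{\left(K \right)} = \sqrt{K + 2 \left(K - K\right)} = \sqrt{K + 2 \cdot 0} = \sqrt{K + 0} = \sqrt{K}$)
$\left(N{\left(-60 \right)} - 85\right) \left(p{\left(43 \right)} + 3013\right) = \left(\sqrt{-60} - 85\right) \left(\left(-7 + 2 \cdot 43\right) + 3013\right) = \left(2 i \sqrt{15} - 85\right) \left(\left(-7 + 86\right) + 3013\right) = \left(-85 + 2 i \sqrt{15}\right) \left(79 + 3013\right) = \left(-85 + 2 i \sqrt{15}\right) 3092 = -262820 + 6184 i \sqrt{15}$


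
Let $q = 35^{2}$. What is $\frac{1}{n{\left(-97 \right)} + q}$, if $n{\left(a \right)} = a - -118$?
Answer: $\frac{1}{1246} \approx 0.00080257$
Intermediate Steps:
$q = 1225$
$n{\left(a \right)} = 118 + a$ ($n{\left(a \right)} = a + 118 = 118 + a$)
$\frac{1}{n{\left(-97 \right)} + q} = \frac{1}{\left(118 - 97\right) + 1225} = \frac{1}{21 + 1225} = \frac{1}{1246}$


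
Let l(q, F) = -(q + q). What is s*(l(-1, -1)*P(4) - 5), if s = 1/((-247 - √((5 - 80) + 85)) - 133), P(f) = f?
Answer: -38/4813 + √10/48130 ≈ -0.0078296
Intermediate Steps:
l(q, F) = -2*q
s = 1/(-380 - √10) (s = 1/((-247 - √(-75 + 85)) - 133) = 1/((-247 - √10) - 133) = 1/(-380 - √10) ≈ -0.0026099)
s*(l(-1, -1)*P(4) - 5) = (-38/14439 + √10/144390)*(-2*(-1)*4 - 5) = (-38/14439 + √10/144390)*(2*4 - 5) = (-38/14439 + √10/144390)*(8 - 5) = (-38/14439 + √10/144390)*3 = -38/4813 + √10/48130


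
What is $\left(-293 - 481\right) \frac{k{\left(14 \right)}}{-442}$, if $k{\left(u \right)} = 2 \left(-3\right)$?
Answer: $- \frac{2322}{221} \approx -10.507$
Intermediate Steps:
$k{\left(u \right)} = -6$
$\left(-293 - 481\right) \frac{k{\left(14 \right)}}{-442} = \left(-293 - 481\right) \left(- \frac{6}{-442}\right) = - 774 \left(\left(-6\right) \left(- \frac{1}{442}\right)\right) = \left(-774\right) \frac{3}{221} = - \frac{2322}{221}$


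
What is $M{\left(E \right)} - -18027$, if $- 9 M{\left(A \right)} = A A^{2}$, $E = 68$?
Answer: $- \frac{152189}{9} \approx -16910.0$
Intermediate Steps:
$M{\left(A \right)} = - \frac{A^{3}}{9}$ ($M{\left(A \right)} = - \frac{A A^{2}}{9} = - \frac{A^{3}}{9}$)
$M{\left(E \right)} - -18027 = - \frac{68^{3}}{9} - -18027 = \left(- \frac{1}{9}\right) 314432 + 18027 = - \frac{314432}{9} + 18027 = - \frac{152189}{9}$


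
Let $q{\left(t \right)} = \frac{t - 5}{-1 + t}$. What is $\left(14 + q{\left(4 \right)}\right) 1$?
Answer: $\frac{41}{3} \approx 13.667$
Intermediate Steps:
$q{\left(t \right)} = \frac{-5 + t}{-1 + t}$
$\left(14 + q{\left(4 \right)}\right) 1 = \left(14 + \frac{-5 + 4}{-1 + 4}\right) 1 = \left(14 + \frac{1}{3} \left(-1\right)\right) 1 = \left(14 - \frac{1}{3}\right) 1 = \frac{41}{3} \cdot 1 = \frac{41}{3}$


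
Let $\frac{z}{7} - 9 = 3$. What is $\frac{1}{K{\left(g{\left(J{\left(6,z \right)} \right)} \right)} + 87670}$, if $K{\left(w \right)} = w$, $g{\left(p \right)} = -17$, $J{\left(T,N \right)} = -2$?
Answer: $\frac{1}{87653} \approx 1.1409 \cdot 10^{-5}$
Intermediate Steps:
$z = 84$ ($z = 63 + 7 \cdot 3 = 63 + 21 = 84$)
$\frac{1}{K{\left(g{\left(J{\left(6,z \right)} \right)} \right)} + 87670} = \frac{1}{-17 + 87670} = \frac{1}{87653}$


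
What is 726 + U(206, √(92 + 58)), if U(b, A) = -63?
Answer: 663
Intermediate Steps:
726 + U(206, √(92 + 58)) = 726 - 63 = 663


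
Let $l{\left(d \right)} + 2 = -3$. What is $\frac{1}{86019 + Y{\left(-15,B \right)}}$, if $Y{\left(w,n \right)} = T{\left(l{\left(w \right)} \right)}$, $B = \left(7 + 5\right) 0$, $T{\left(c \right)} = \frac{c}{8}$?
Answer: $\frac{8}{688147} \approx 1.1625 \cdot 10^{-5}$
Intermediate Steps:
$l{\left(d \right)} = -5$ ($l{\left(d \right)} = -2 - 3 = -5$)
$T{\left(c \right)} = \frac{c}{8}$ ($T{\left(c \right)} = c \frac{1}{8} = \frac{c}{8}$)
$B = 0$ ($B = 12 \cdot 0 = 0$)
$Y{\left(w,n \right)} = - \frac{5}{8}$ ($Y{\left(w,n \right)} = \frac{1}{8} \left(-5\right) = - \frac{5}{8}$)
$\frac{1}{86019 + Y{\left(-15,B \right)}} = \frac{1}{86019 - \frac{5}{8}} = \frac{1}{\frac{688147}{8}} = \frac{8}{688147}$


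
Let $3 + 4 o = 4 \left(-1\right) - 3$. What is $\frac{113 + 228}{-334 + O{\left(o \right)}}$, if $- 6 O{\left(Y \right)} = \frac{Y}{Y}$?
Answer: $- \frac{2046}{2005} \approx -1.0204$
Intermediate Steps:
$o = - \frac{5}{2}$ ($o = - \frac{3}{4} + \frac{4 \left(-1\right) - 3}{4} = - \frac{3}{4} + \frac{-4 - 3}{4} = - \frac{3}{4} + \frac{1}{4} \left(-7\right) = - \frac{3}{4} - \frac{7}{4} = - \frac{5}{2} \approx -2.5$)
$O{\left(Y \right)} = - \frac{1}{6}$ ($O{\left(Y \right)} = - \frac{Y \frac{1}{Y}}{6} = \left(- \frac{1}{6}\right) 1 = - \frac{1}{6}$)
$\frac{113 + 228}{-334 + O{\left(o \right)}} = \frac{113 + 228}{-334 - \frac{1}{6}} = \frac{341}{- \frac{2005}{6}} = 341 \left(- \frac{6}{2005}\right) = - \frac{2046}{2005}$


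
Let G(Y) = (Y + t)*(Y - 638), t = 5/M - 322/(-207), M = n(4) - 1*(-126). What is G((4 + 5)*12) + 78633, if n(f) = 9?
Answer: 554821/27 ≈ 20549.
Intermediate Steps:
M = 135 (M = 9 - 1*(-126) = 9 + 126 = 135)
t = 43/27 (t = 5/135 - 322/(-207) = 5*(1/135) - 322*(-1/207) = 1/27 + 14/9 = 43/27 ≈ 1.5926)
G(Y) = (-638 + Y)*(43/27 + Y) (G(Y) = (Y + 43/27)*(Y - 638) = (43/27 + Y)*(-638 + Y) = (-638 + Y)*(43/27 + Y))
G((4 + 5)*12) + 78633 = (-27434/27 + ((4 + 5)*12)² - 17183*(4 + 5)*12/27) + 78633 = (-27434/27 + (9*12)² - 17183*12/3) + 78633 = (-27434/27 + 108² - 17183/27*108) + 78633 = (-27434/27 + 11664 - 68732) + 78633 = -1568270/27 + 78633 = 554821/27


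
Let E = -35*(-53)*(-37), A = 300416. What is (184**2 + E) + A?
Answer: 265637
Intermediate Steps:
E = -68635 (E = 1855*(-37) = -68635)
(184**2 + E) + A = (184**2 - 68635) + 300416 = (33856 - 68635) + 300416 = -34779 + 300416 = 265637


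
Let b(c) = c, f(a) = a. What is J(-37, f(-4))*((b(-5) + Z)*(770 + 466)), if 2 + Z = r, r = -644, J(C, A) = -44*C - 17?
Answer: -1296268596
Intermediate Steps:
J(C, A) = -17 - 44*C
Z = -646 (Z = -2 - 644 = -646)
J(-37, f(-4))*((b(-5) + Z)*(770 + 466)) = (-17 - 44*(-37))*((-5 - 646)*(770 + 466)) = (-17 + 1628)*(-651*1236) = 1611*(-804636) = -1296268596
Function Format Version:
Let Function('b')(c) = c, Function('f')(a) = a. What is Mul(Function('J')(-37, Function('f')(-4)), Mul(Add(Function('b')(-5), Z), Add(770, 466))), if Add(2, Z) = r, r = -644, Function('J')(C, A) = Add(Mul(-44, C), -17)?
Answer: -1296268596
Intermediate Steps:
Function('J')(C, A) = Add(-17, Mul(-44, C))
Z = -646 (Z = Add(-2, -644) = -646)
Mul(Function('J')(-37, Function('f')(-4)), Mul(Add(Function('b')(-5), Z), Add(770, 466))) = Mul(Add(-17, Mul(-44, -37)), Mul(Add(-5, -646), Add(770, 466))) = Mul(Add(-17, 1628), Mul(-651, 1236)) = Mul(1611, -804636) = -1296268596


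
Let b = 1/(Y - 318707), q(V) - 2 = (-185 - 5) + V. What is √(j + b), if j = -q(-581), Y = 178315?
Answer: √3789230866806/70196 ≈ 27.731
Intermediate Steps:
q(V) = -188 + V (q(V) = 2 + ((-185 - 5) + V) = 2 + (-190 + V) = -188 + V)
b = -1/140392 (b = 1/(178315 - 318707) = 1/(-140392) = -1/140392 ≈ -7.1229e-6)
j = 769 (j = -(-188 - 581) = -1*(-769) = 769)
√(j + b) = √(769 - 1/140392) = √(107961447/140392) = √3789230866806/70196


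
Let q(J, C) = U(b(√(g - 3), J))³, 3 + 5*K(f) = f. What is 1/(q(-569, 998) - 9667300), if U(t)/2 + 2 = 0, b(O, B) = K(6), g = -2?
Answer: -1/9667364 ≈ -1.0344e-7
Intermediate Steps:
K(f) = -⅗ + f/5
b(O, B) = ⅗ (b(O, B) = -⅗ + (⅕)*6 = -⅗ + 6/5 = ⅗)
U(t) = -4 (U(t) = -4 + 2*0 = -4 + 0 = -4)
q(J, C) = -64 (q(J, C) = (-4)³ = -64)
1/(q(-569, 998) - 9667300) = 1/(-64 - 9667300) = 1/(-9667364) = -1/9667364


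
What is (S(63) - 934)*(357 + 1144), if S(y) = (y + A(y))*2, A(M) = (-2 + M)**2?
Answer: 9957634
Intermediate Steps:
S(y) = 2*y + 2*(-2 + y)**2 (S(y) = (y + (-2 + y)**2)*2 = 2*y + 2*(-2 + y)**2)
(S(63) - 934)*(357 + 1144) = ((2*63 + 2*(-2 + 63)**2) - 934)*(357 + 1144) = ((126 + 2*61**2) - 934)*1501 = ((126 + 2*3721) - 934)*1501 = ((126 + 7442) - 934)*1501 = (7568 - 934)*1501 = 6634*1501 = 9957634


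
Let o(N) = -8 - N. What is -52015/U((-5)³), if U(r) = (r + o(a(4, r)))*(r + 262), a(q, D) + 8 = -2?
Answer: 52015/16851 ≈ 3.0868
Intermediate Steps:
a(q, D) = -10 (a(q, D) = -8 - 2 = -10)
U(r) = (2 + r)*(262 + r) (U(r) = (r + (-8 - 1*(-10)))*(r + 262) = (r + (-8 + 10))*(262 + r) = (r + 2)*(262 + r) = (2 + r)*(262 + r))
-52015/U((-5)³) = -52015/(524 + ((-5)³)² + 264*(-5)³) = -52015/(524 + (-125)² + 264*(-125)) = -52015/(524 + 15625 - 33000) = -52015/(-16851) = -52015*(-1/16851) = 52015/16851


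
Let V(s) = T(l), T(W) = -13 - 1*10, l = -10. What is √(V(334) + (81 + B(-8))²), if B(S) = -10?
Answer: √5018 ≈ 70.838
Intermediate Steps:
T(W) = -23 (T(W) = -13 - 10 = -23)
V(s) = -23
√(V(334) + (81 + B(-8))²) = √(-23 + (81 - 10)²) = √(-23 + 71²) = √(-23 + 5041) = √5018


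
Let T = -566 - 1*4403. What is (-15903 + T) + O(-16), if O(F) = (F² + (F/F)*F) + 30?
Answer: -20602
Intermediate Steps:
T = -4969 (T = -566 - 4403 = -4969)
O(F) = 30 + F + F² (O(F) = (F² + 1*F) + 30 = (F² + F) + 30 = (F + F²) + 30 = 30 + F + F²)
(-15903 + T) + O(-16) = (-15903 - 4969) + (30 - 16 + (-16)²) = -20872 + (30 - 16 + 256) = -20872 + 270 = -20602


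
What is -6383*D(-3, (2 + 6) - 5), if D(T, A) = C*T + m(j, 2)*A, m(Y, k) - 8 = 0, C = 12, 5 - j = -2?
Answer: 76596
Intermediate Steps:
j = 7 (j = 5 - 1*(-2) = 5 + 2 = 7)
m(Y, k) = 8 (m(Y, k) = 8 + 0 = 8)
D(T, A) = 8*A + 12*T (D(T, A) = 12*T + 8*A = 8*A + 12*T)
-6383*D(-3, (2 + 6) - 5) = -6383*(8*((2 + 6) - 5) + 12*(-3)) = -6383*(8*(8 - 5) - 36) = -6383*(8*3 - 36) = -6383*(24 - 36) = -6383*(-12) = 76596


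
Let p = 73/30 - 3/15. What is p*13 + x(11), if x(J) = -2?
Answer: 811/30 ≈ 27.033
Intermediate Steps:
p = 67/30 (p = 73*(1/30) - 3*1/15 = 73/30 - ⅕ = 67/30 ≈ 2.2333)
p*13 + x(11) = (67/30)*13 - 2 = 871/30 - 2 = 811/30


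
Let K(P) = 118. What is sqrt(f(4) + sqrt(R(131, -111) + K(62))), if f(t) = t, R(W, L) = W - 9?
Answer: 2*sqrt(1 + sqrt(15)) ≈ 4.4150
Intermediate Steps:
R(W, L) = -9 + W
sqrt(f(4) + sqrt(R(131, -111) + K(62))) = sqrt(4 + sqrt((-9 + 131) + 118)) = sqrt(4 + sqrt(122 + 118)) = sqrt(4 + sqrt(240)) = sqrt(4 + 4*sqrt(15))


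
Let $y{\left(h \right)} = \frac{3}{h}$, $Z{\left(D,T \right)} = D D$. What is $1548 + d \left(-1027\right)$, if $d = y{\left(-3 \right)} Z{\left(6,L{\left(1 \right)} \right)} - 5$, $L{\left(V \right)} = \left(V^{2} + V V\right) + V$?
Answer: $43655$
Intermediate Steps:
$L{\left(V \right)} = V + 2 V^{2}$ ($L{\left(V \right)} = \left(V^{2} + V^{2}\right) + V = 2 V^{2} + V = V + 2 V^{2}$)
$Z{\left(D,T \right)} = D^{2}$
$d = -41$ ($d = \frac{3}{-3} \cdot 6^{2} - 5 = 3 \left(- \frac{1}{3}\right) 36 - 5 = \left(-1\right) 36 - 5 = -36 - 5 = -41$)
$1548 + d \left(-1027\right) = 1548 - -42107 = 1548 + 42107 = 43655$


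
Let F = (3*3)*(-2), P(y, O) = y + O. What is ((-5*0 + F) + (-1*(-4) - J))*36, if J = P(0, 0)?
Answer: -504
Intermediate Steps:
P(y, O) = O + y
F = -18 (F = 9*(-2) = -18)
J = 0 (J = 0 + 0 = 0)
((-5*0 + F) + (-1*(-4) - J))*36 = ((-5*0 - 18) + (-1*(-4) - 1*0))*36 = ((0 - 18) + (4 + 0))*36 = (-18 + 4)*36 = -14*36 = -504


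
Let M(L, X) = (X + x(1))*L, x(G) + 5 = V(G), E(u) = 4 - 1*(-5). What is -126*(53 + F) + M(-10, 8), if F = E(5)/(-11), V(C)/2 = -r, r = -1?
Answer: -72874/11 ≈ -6624.9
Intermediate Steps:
E(u) = 9 (E(u) = 4 + 5 = 9)
V(C) = 2 (V(C) = 2*(-1*(-1)) = 2*1 = 2)
x(G) = -3 (x(G) = -5 + 2 = -3)
M(L, X) = L*(-3 + X) (M(L, X) = (X - 3)*L = (-3 + X)*L = L*(-3 + X))
F = -9/11 (F = 9/(-11) = 9*(-1/11) = -9/11 ≈ -0.81818)
-126*(53 + F) + M(-10, 8) = -126*(53 - 9/11) - 10*(-3 + 8) = -126*574/11 - 10*5 = -72324/11 - 50 = -72874/11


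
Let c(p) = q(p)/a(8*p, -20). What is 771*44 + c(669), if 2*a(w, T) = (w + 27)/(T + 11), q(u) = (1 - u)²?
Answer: 58148388/1793 ≈ 32431.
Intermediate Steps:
a(w, T) = (27 + w)/(2*(11 + T)) (a(w, T) = ((w + 27)/(T + 11))/2 = ((27 + w)/(11 + T))/2 = (27 + w)/(2*(11 + T)))
c(p) = (-1 + p)²/(-3/2 - 4*p/9) (c(p) = (-1 + p)²/(((27 + 8*p)/(2*(11 - 20)))) = (-1 + p)²/(((½)*(27 + 8*p)/(-9))) = (-1 + p)²/(((½)*(-⅑)*(27 + 8*p))) = (-1 + p)²/(-3/2 - 4*p/9))
771*44 + c(669) = 771*44 + 18*(-1 + 669)²/(-27 - 8*669) = 33924 + 18*668²/(-27 - 5352) = 33924 + 18*446224/(-5379) = 33924 + 18*446224*(-1/5379) = 33924 - 2677344/1793 = 58148388/1793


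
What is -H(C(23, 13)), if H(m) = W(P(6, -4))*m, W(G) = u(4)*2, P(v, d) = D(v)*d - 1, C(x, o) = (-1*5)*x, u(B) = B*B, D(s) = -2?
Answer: 3680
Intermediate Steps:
u(B) = B²
C(x, o) = -5*x
P(v, d) = -1 - 2*d (P(v, d) = -2*d - 1 = -1 - 2*d)
W(G) = 32 (W(G) = 4²*2 = 16*2 = 32)
H(m) = 32*m
-H(C(23, 13)) = -32*(-5*23) = -32*(-115) = -1*(-3680) = 3680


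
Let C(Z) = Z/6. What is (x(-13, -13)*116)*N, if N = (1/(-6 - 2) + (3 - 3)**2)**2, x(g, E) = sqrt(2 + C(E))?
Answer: 29*I*sqrt(6)/96 ≈ 0.73995*I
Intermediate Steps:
C(Z) = Z/6 (C(Z) = Z*(1/6) = Z/6)
x(g, E) = sqrt(2 + E/6)
N = 1/64 (N = (1/(-8) + 0**2)**2 = (-1/8 + 0)**2 = (-1/8)**2 = 1/64 ≈ 0.015625)
(x(-13, -13)*116)*N = ((sqrt(72 + 6*(-13))/6)*116)*(1/64) = ((sqrt(72 - 78)/6)*116)*(1/64) = ((sqrt(-6)/6)*116)*(1/64) = (((I*sqrt(6))/6)*116)*(1/64) = ((I*sqrt(6)/6)*116)*(1/64) = (58*I*sqrt(6)/3)*(1/64) = 29*I*sqrt(6)/96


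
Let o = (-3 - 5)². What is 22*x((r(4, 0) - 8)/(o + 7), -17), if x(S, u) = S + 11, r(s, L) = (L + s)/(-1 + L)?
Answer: 16918/71 ≈ 238.28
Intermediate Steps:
r(s, L) = (L + s)/(-1 + L)
o = 64 (o = (-8)² = 64)
x(S, u) = 11 + S
22*x((r(4, 0) - 8)/(o + 7), -17) = 22*(11 + ((0 + 4)/(-1 + 0) - 8)/(64 + 7)) = 22*(11 + (4/(-1) - 8)/71) = 22*(11 + (-1*4 - 8)*(1/71)) = 22*(11 + (-4 - 8)*(1/71)) = 22*(11 - 12*1/71) = 22*(11 - 12/71) = 22*(769/71) = 16918/71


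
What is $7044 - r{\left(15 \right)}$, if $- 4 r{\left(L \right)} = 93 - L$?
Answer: $\frac{14127}{2} \approx 7063.5$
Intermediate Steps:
$r{\left(L \right)} = - \frac{93}{4} + \frac{L}{4}$ ($r{\left(L \right)} = - \frac{93 - L}{4} = - \frac{93}{4} + \frac{L}{4}$)
$7044 - r{\left(15 \right)} = 7044 - \left(- \frac{93}{4} + \frac{1}{4} \cdot 15\right) = 7044 - \left(- \frac{93}{4} + \frac{15}{4}\right) = 7044 - - \frac{39}{2} = 7044 + \frac{39}{2} = \frac{14127}{2}$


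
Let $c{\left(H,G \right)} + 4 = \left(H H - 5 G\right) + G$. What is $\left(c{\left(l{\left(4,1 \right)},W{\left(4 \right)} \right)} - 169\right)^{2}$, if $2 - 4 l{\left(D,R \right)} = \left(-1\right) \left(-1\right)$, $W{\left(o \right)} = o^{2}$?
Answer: $\frac{14371681}{256} \approx 56139.0$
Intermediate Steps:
$l{\left(D,R \right)} = \frac{1}{4}$ ($l{\left(D,R \right)} = \frac{1}{2} - \frac{\left(-1\right) \left(-1\right)}{4} = \frac{1}{2} - \frac{1}{4} = \frac{1}{4}$)
$c{\left(H,G \right)} = -4 + H^{2} - 4 G$ ($c{\left(H,G \right)} = -4 - \left(4 G - H H\right) = -4 - \left(- H^{2} + 4 G\right) = -4 + H^{2} - 4 G$)
$\left(c{\left(l{\left(4,1 \right)},W{\left(4 \right)} \right)} - 169\right)^{2} = \left(\left(-4 + \left(\frac{1}{4}\right)^{2} - 4 \cdot 4^{2}\right) - 169\right)^{2} = \left(\left(-4 + \frac{1}{16} - 64\right) - 169\right)^{2} = \left(- \frac{1087}{16} - 169\right)^{2} = \left(- \frac{3791}{16}\right)^{2} = \frac{14371681}{256}$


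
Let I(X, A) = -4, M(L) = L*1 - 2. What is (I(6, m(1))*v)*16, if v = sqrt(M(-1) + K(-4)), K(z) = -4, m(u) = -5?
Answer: -64*I*sqrt(7) ≈ -169.33*I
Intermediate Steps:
M(L) = -2 + L (M(L) = L - 2 = -2 + L)
v = I*sqrt(7) (v = sqrt((-2 - 1) - 4) = sqrt(-3 - 4) = sqrt(-7) = I*sqrt(7) ≈ 2.6458*I)
(I(6, m(1))*v)*16 = -4*I*sqrt(7)*16 = -64*I*sqrt(7)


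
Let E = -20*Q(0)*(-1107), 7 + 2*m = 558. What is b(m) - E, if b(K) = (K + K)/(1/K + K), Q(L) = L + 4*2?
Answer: -53773910398/303605 ≈ -1.7712e+5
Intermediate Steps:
m = 551/2 (m = -7/2 + (½)*558 = -7/2 + 279 = 551/2 ≈ 275.50)
Q(L) = 8 + L (Q(L) = L + 8 = 8 + L)
b(K) = 2*K/(K + 1/K) (b(K) = (2*K)/(K + 1/K) = 2*K/(K + 1/K))
E = 177120 (E = -20*(8 + 0)*(-1107) = -20*8*(-1107) = -160*(-1107) = 177120)
b(m) - E = 2*(551/2)²/(1 + (551/2)²) - 1*177120 = 2*(303601/4)/(1 + 303601/4) - 177120 = 2*(303601/4)/(303605/4) - 177120 = 2*(303601/4)*(4/303605) - 177120 = 607202/303605 - 177120 = -53773910398/303605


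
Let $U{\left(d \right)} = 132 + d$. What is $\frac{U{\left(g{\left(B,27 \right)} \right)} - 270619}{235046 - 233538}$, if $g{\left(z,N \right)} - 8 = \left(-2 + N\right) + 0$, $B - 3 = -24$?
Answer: $- \frac{4663}{26} \approx -179.35$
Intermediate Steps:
$B = -21$ ($B = 3 - 24 = -21$)
$g{\left(z,N \right)} = 6 + N$ ($g{\left(z,N \right)} = 8 + \left(\left(-2 + N\right) + 0\right) = 8 + \left(-2 + N\right) = 6 + N$)
$\frac{U{\left(g{\left(B,27 \right)} \right)} - 270619}{235046 - 233538} = \frac{\left(132 + \left(6 + 27\right)\right) - 270619}{235046 - 233538} = \frac{\left(132 + 33\right) - 270619}{1508} = \left(165 - 270619\right) \frac{1}{1508} = \left(-270454\right) \frac{1}{1508} = - \frac{4663}{26}$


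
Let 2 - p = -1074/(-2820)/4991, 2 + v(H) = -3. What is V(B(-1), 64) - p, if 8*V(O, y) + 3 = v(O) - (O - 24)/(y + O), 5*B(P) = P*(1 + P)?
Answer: -221669537/75064640 ≈ -2.9530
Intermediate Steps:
v(H) = -5 (v(H) = -2 - 3 = -5)
B(P) = P*(1 + P)/5 (B(P) = (P*(1 + P))/5 = P*(1 + P)/5)
p = 4691361/2345770 (p = 2 - (-1074/(-2820))/4991 = 2 - (-1074*(-1/2820))/4991 = 2 - 179/(470*4991) = 2 - 1*179/2345770 = 2 - 179/2345770 = 4691361/2345770 ≈ 1.9999)
V(O, y) = -1 - (-24 + O)/(8*(O + y)) (V(O, y) = -3/8 + (-5 - (O - 24)/(y + O))/8 = -3/8 + (-5 - (-24 + O)/(O + y))/8 = -3/8 + (-5/8 - (-24 + O)/(8*(O + y))) = -1 - (-24 + O)/(8*(O + y)))
V(B(-1), 64) - p = (3 - 1*64 - 9*(-1)*(1 - 1)/40)/((1/5)*(-1)*(1 - 1) + 64) - 1*4691361/2345770 = (3 - 64 - 9*(-1)*0/40)/((1/5)*(-1)*0 + 64) - 4691361/2345770 = (3 - 64 - 9/8*0)/(0 + 64) - 4691361/2345770 = (3 - 64 + 0)/64 - 4691361/2345770 = (1/64)*(-61) - 4691361/2345770 = -61/64 - 4691361/2345770 = -221669537/75064640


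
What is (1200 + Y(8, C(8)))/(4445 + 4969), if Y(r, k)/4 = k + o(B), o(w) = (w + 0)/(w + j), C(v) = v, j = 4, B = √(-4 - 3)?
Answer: 14182/108261 + 8*I*√7/108261 ≈ 0.131 + 0.00019551*I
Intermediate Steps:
B = I*√7 (B = √(-7) = I*√7 ≈ 2.6458*I)
o(w) = w/(4 + w) (o(w) = (w + 0)/(w + 4) = w/(4 + w))
Y(r, k) = 4*k + 4*I*√7/(4 + I*√7) (Y(r, k) = 4*(k + (I*√7)/(4 + I*√7)) = 4*(k + I*√7/(4 + I*√7)) = 4*k + 4*I*√7/(4 + I*√7))
(1200 + Y(8, C(8)))/(4445 + 4969) = (1200 + (28/23 + 4*8 + 16*I*√7/23))/(4445 + 4969) = (1200 + (28/23 + 32 + 16*I*√7/23))/9414 = (1200 + (764/23 + 16*I*√7/23))*(1/9414) = (28364/23 + 16*I*√7/23)*(1/9414) = 14182/108261 + 8*I*√7/108261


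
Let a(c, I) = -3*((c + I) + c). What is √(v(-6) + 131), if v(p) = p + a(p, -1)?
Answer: 2*√41 ≈ 12.806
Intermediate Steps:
a(c, I) = -6*c - 3*I (a(c, I) = -3*((I + c) + c) = -3*(I + 2*c) = -6*c - 3*I)
v(p) = 3 - 5*p (v(p) = p + (-6*p - 3*(-1)) = p + (-6*p + 3) = p + (3 - 6*p) = 3 - 5*p)
√(v(-6) + 131) = √((3 - 5*(-6)) + 131) = √((3 + 30) + 131) = √(33 + 131) = √164 = 2*√41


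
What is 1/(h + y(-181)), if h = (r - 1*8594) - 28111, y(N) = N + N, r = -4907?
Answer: -1/41974 ≈ -2.3824e-5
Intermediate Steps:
y(N) = 2*N
h = -41612 (h = (-4907 - 1*8594) - 28111 = (-4907 - 8594) - 28111 = -13501 - 28111 = -41612)
1/(h + y(-181)) = 1/(-41612 + 2*(-181)) = 1/(-41612 - 362) = 1/(-41974) = -1/41974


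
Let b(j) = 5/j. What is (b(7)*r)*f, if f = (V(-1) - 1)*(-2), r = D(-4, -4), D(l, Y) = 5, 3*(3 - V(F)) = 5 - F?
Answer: 0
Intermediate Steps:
V(F) = 4/3 + F/3 (V(F) = 3 - (5 - F)/3 = 3 + (-5/3 + F/3) = 4/3 + F/3)
r = 5
f = 0 (f = ((4/3 + (⅓)*(-1)) - 1)*(-2) = ((4/3 - ⅓) - 1)*(-2) = (1 - 1)*(-2) = 0*(-2) = 0)
(b(7)*r)*f = ((5/7)*5)*0 = (25/7)*0 = 0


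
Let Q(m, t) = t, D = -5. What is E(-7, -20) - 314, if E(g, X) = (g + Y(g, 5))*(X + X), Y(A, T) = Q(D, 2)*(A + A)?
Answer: 1086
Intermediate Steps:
Y(A, T) = 4*A (Y(A, T) = 2*(A + A) = 2*(2*A) = 4*A)
E(g, X) = 10*X*g (E(g, X) = (g + 4*g)*(X + X) = (5*g)*(2*X) = 10*X*g)
E(-7, -20) - 314 = 10*(-20)*(-7) - 314 = 1400 - 314 = 1086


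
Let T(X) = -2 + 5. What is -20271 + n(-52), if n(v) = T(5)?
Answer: -20268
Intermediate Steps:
T(X) = 3
n(v) = 3
-20271 + n(-52) = -20271 + 3 = -20268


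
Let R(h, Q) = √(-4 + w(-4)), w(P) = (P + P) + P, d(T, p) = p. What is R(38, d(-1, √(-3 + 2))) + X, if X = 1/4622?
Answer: 1/4622 + 4*I ≈ 0.00021636 + 4.0*I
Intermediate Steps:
w(P) = 3*P (w(P) = 2*P + P = 3*P)
R(h, Q) = 4*I (R(h, Q) = √(-4 + 3*(-4)) = √(-4 - 12) = √(-16) = 4*I)
X = 1/4622 ≈ 0.00021636
R(38, d(-1, √(-3 + 2))) + X = 4*I + 1/4622 = 1/4622 + 4*I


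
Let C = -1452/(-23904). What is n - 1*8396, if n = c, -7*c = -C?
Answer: -117073703/13944 ≈ -8396.0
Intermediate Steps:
C = 121/1992 (C = -1452*(-1/23904) = 121/1992 ≈ 0.060743)
c = 121/13944 (c = -(-1)*121/(7*1992) = -⅐*(-121/1992) = 121/13944 ≈ 0.0086776)
n = 121/13944 ≈ 0.0086776
n - 1*8396 = 121/13944 - 1*8396 = 121/13944 - 8396 = -117073703/13944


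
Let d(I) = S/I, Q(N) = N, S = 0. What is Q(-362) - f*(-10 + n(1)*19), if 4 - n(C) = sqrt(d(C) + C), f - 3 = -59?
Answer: 2270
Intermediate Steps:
f = -56 (f = 3 - 59 = -56)
d(I) = 0 (d(I) = 0/I = 0)
n(C) = 4 - sqrt(C) (n(C) = 4 - sqrt(0 + C) = 4 - sqrt(C))
Q(-362) - f*(-10 + n(1)*19) = -362 - (-56)*(-10 + (4 - sqrt(1))*19) = -362 - (-56)*(-10 + (4 - 1*1)*19) = -362 - (-56)*(-10 + (4 - 1)*19) = -362 - (-56)*(-10 + 3*19) = -362 - (-56)*(-10 + 57) = -362 - (-56)*47 = -362 - 1*(-2632) = -362 + 2632 = 2270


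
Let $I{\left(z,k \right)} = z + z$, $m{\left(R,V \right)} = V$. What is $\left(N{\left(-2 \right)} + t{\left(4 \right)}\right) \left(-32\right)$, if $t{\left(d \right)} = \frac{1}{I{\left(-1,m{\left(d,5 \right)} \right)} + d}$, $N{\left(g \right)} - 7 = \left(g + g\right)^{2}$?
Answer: $-752$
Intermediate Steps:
$I{\left(z,k \right)} = 2 z$
$N{\left(g \right)} = 7 + 4 g^{2}$ ($N{\left(g \right)} = 7 + \left(g + g\right)^{2} = 7 + \left(2 g\right)^{2} = 7 + 4 g^{2}$)
$t{\left(d \right)} = \frac{1}{-2 + d}$ ($t{\left(d \right)} = \frac{1}{2 \left(-1\right) + d} = \frac{1}{-2 + d}$)
$\left(N{\left(-2 \right)} + t{\left(4 \right)}\right) \left(-32\right) = \left(\left(7 + 4 \left(-2\right)^{2}\right) + \frac{1}{-2 + 4}\right) \left(-32\right) = \left(\left(7 + 4 \cdot 4\right) + \frac{1}{2}\right) \left(-32\right) = \left(\left(7 + 16\right) + \frac{1}{2}\right) \left(-32\right) = \left(23 + \frac{1}{2}\right) \left(-32\right) = \frac{47}{2} \left(-32\right) = -752$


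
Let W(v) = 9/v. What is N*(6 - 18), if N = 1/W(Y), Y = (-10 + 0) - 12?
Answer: 88/3 ≈ 29.333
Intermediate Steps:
Y = -22 (Y = -10 - 12 = -22)
N = -22/9 (N = 1/(9/(-22)) = 1/(9*(-1/22)) = 1/(-9/22) = -22/9 ≈ -2.4444)
N*(6 - 18) = -22*(6 - 18)/9 = -22/9*(-12) = 88/3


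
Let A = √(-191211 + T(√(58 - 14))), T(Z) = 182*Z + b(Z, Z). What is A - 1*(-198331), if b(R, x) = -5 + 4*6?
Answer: 198331 + 2*√(-47798 + 91*√11) ≈ 1.9833e+5 + 435.87*I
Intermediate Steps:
b(R, x) = 19 (b(R, x) = -5 + 24 = 19)
T(Z) = 19 + 182*Z (T(Z) = 182*Z + 19 = 19 + 182*Z)
A = √(-191192 + 364*√11) (A = √(-191211 + (19 + 182*√(58 - 14))) = √(-191211 + (19 + 182*√44)) = √(-191211 + (19 + 182*(2*√11))) = √(-191211 + (19 + 364*√11)) = √(-191192 + 364*√11) ≈ 435.87*I)
A - 1*(-198331) = 2*√(-47798 + 91*√11) - 1*(-198331) = 2*√(-47798 + 91*√11) + 198331 = 198331 + 2*√(-47798 + 91*√11)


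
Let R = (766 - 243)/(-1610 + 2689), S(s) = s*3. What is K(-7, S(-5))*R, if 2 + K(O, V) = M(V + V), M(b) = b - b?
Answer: -1046/1079 ≈ -0.96942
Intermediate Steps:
S(s) = 3*s
M(b) = 0
K(O, V) = -2 (K(O, V) = -2 + 0 = -2)
R = 523/1079 ≈ 0.48471
K(-7, S(-5))*R = -2*523/1079 = -1046/1079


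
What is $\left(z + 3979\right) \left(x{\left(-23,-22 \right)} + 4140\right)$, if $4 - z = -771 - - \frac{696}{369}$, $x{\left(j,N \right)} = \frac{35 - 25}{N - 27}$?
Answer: $\frac{118567853500}{6027} \approx 1.9673 \cdot 10^{7}$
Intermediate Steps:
$x{\left(j,N \right)} = \frac{10}{-27 + N}$
$z = \frac{95093}{123}$ ($z = 4 - \left(-771 - - \frac{696}{369}\right) = 4 - \left(-771 - \left(-696\right) \frac{1}{369}\right) = 4 - \left(-771 - - \frac{232}{123}\right) = 4 - \left(-771 + \frac{232}{123}\right) = 4 - - \frac{94601}{123} = 4 + \frac{94601}{123} = \frac{95093}{123} \approx 773.11$)
$\left(z + 3979\right) \left(x{\left(-23,-22 \right)} + 4140\right) = \left(\frac{95093}{123} + 3979\right) \left(\frac{10}{-27 - 22} + 4140\right) = \frac{584510 \left(\frac{10}{-49} + 4140\right)}{123} = \frac{584510 \left(10 \left(- \frac{1}{49}\right) + 4140\right)}{123} = \frac{584510 \left(- \frac{10}{49} + 4140\right)}{123} = \frac{584510}{123} \cdot \frac{202850}{49} = \frac{118567853500}{6027}$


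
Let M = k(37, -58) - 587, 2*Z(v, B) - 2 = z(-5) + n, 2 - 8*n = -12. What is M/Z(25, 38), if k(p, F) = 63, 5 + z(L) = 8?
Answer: -4192/27 ≈ -155.26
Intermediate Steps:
n = 7/4 (n = 1/4 - 1/8*(-12) = 1/4 + 3/2 = 7/4 ≈ 1.7500)
z(L) = 3 (z(L) = -5 + 8 = 3)
Z(v, B) = 27/8 (Z(v, B) = 1 + (3 + 7/4)/2 = 1 + (1/2)*(19/4) = 1 + 19/8 = 27/8)
M = -524 (M = 63 - 587 = -524)
M/Z(25, 38) = -524/27/8 = -524*8/27 = -4192/27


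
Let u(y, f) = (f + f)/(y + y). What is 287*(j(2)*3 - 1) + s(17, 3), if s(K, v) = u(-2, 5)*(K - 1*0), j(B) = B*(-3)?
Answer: -10991/2 ≈ -5495.5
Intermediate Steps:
j(B) = -3*B
u(y, f) = f/y (u(y, f) = (2*f)/((2*y)) = (2*f)*(1/(2*y)) = f/y)
s(K, v) = -5*K/2 (s(K, v) = (5/(-2))*(K - 1*0) = (5*(-1/2))*(K + 0) = -5*K/2)
287*(j(2)*3 - 1) + s(17, 3) = 287*(-3*2*3 - 1) - 5/2*17 = 287*(-6*3 - 1) - 85/2 = 287*(-18 - 1) - 85/2 = 287*(-19) - 85/2 = -5453 - 85/2 = -10991/2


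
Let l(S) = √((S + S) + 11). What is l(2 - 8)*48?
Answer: 48*I ≈ 48.0*I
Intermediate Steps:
l(S) = √(11 + 2*S) (l(S) = √(2*S + 11) = √(11 + 2*S))
l(2 - 8)*48 = √(11 + 2*(2 - 8))*48 = √(11 + 2*(-6))*48 = √(11 - 12)*48 = √(-1)*48 = I*48 = 48*I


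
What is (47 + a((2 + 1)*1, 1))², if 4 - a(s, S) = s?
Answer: 2304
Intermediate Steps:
a(s, S) = 4 - s
(47 + a((2 + 1)*1, 1))² = (47 + (4 - (2 + 1)))² = (47 + (4 - 3))² = (47 + 1)² = 48² = 2304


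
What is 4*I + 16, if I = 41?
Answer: 180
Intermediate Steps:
4*I + 16 = 4*41 + 16 = 164 + 16 = 180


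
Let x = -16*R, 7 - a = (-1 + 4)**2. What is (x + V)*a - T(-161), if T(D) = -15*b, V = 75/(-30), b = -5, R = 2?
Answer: -6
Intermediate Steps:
V = -5/2 (V = 75*(-1/30) = -5/2 ≈ -2.5000)
a = -2 (a = 7 - (-1 + 4)**2 = 7 - 1*3**2 = 7 - 1*9 = 7 - 9 = -2)
T(D) = 75 (T(D) = -15*(-5) = 75)
x = -32 (x = -16*2 = -32)
(x + V)*a - T(-161) = (-32 - 5/2)*(-2) - 1*75 = -69/2*(-2) - 75 = 69 - 75 = -6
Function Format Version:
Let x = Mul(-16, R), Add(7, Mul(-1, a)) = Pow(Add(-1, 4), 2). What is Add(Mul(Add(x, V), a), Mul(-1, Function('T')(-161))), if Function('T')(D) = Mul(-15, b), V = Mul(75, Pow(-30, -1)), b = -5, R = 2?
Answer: -6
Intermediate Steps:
V = Rational(-5, 2) (V = Mul(75, Rational(-1, 30)) = Rational(-5, 2) ≈ -2.5000)
a = -2 (a = Add(7, Mul(-1, Pow(Add(-1, 4), 2))) = Add(7, Mul(-1, Pow(3, 2))) = Add(7, Mul(-1, 9)) = Add(7, -9) = -2)
Function('T')(D) = 75 (Function('T')(D) = Mul(-15, -5) = 75)
x = -32 (x = Mul(-16, 2) = -32)
Add(Mul(Add(x, V), a), Mul(-1, Function('T')(-161))) = Add(Mul(Add(-32, Rational(-5, 2)), -2), Mul(-1, 75)) = Add(Mul(Rational(-69, 2), -2), -75) = Add(69, -75) = -6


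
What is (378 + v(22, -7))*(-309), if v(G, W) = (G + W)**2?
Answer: -186327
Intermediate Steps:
(378 + v(22, -7))*(-309) = (378 + (22 - 7)**2)*(-309) = (378 + 15**2)*(-309) = (378 + 225)*(-309) = 603*(-309) = -186327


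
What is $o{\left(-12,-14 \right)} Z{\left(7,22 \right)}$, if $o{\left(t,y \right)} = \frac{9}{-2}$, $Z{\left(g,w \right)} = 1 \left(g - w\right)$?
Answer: $\frac{135}{2} \approx 67.5$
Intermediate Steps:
$Z{\left(g,w \right)} = g - w$
$o{\left(t,y \right)} = - \frac{9}{2}$ ($o{\left(t,y \right)} = 9 \left(- \frac{1}{2}\right) = - \frac{9}{2}$)
$o{\left(-12,-14 \right)} Z{\left(7,22 \right)} = - \frac{9 \left(7 - 22\right)}{2} = \left(- \frac{9}{2}\right) \left(-15\right) = \frac{135}{2}$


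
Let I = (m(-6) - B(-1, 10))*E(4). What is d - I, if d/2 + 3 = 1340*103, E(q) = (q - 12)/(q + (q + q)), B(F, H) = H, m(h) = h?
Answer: 828070/3 ≈ 2.7602e+5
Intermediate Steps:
E(q) = (-12 + q)/(3*q) (E(q) = (-12 + q)/(q + 2*q) = (-12 + q)/((3*q)) = (-12 + q)*(1/(3*q)) = (-12 + q)/(3*q))
I = 32/3 (I = (-6 - 1*10)*((1/3)*(-12 + 4)/4) = (-6 - 10)*((1/3)*(1/4)*(-8)) = -16*(-2/3) = 32/3 ≈ 10.667)
d = 276034 (d = -6 + 2*(1340*103) = -6 + 2*138020 = -6 + 276040 = 276034)
d - I = 276034 - 1*32/3 = 276034 - 32/3 = 828070/3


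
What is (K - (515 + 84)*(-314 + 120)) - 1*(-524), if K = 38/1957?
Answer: 12023192/103 ≈ 1.1673e+5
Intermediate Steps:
K = 2/103 (K = 38*(1/1957) = 2/103 ≈ 0.019417)
(K - (515 + 84)*(-314 + 120)) - 1*(-524) = (2/103 - (515 + 84)*(-314 + 120)) - 1*(-524) = (2/103 - 599*(-194)) + 524 = (2/103 - 1*(-116206)) + 524 = (2/103 + 116206) + 524 = 11969220/103 + 524 = 12023192/103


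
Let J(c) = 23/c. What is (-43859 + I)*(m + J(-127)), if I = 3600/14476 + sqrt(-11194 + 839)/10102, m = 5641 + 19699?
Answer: -510801393774897/459613 + 3218157*I*sqrt(10355)/1282954 ≈ -1.1114e+9 + 255.25*I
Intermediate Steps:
m = 25340
I = 900/3619 + I*sqrt(10355)/10102 (I = 3600*(1/14476) + sqrt(-10355)*(1/10102) = 900/3619 + (I*sqrt(10355))*(1/10102) = 900/3619 + I*sqrt(10355)/10102 ≈ 0.24869 + 0.010073*I)
(-43859 + I)*(m + J(-127)) = (-43859 + (900/3619 + I*sqrt(10355)/10102))*(25340 + 23/(-127)) = (-158724821/3619 + I*sqrt(10355)/10102)*(25340 + 23*(-1/127)) = (-158724821/3619 + I*sqrt(10355)/10102)*(25340 - 23/127) = (-158724821/3619 + I*sqrt(10355)/10102)*(3218157/127) = -510801393774897/459613 + 3218157*I*sqrt(10355)/1282954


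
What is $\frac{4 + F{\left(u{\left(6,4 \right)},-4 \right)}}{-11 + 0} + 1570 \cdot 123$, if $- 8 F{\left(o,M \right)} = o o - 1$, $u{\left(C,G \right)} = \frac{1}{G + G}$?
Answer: $\frac{1087593409}{5632} \approx 1.9311 \cdot 10^{5}$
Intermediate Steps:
$u{\left(C,G \right)} = \frac{1}{2 G}$
$F{\left(o,M \right)} = \frac{1}{8} - \frac{o^{2}}{8}$ ($F{\left(o,M \right)} = - \frac{o o - 1}{8} = - \frac{o^{2} - 1}{8} = - \frac{-1 + o^{2}}{8} = \frac{1}{8} - \frac{o^{2}}{8}$)
$\frac{4 + F{\left(u{\left(6,4 \right)},-4 \right)}}{-11 + 0} + 1570 \cdot 123 = \frac{4 + \left(\frac{1}{8} - \frac{\left(\frac{1}{2 \cdot 4}\right)^{2}}{8}\right)}{-11 + 0} + 1570 \cdot 123 = \frac{4 + \left(\frac{1}{8} - \frac{\left(\frac{1}{2} \cdot \frac{1}{4}\right)^{2}}{8}\right)}{-11} + 193110 = - \frac{4 + \left(\frac{1}{8} - \frac{1}{8 \cdot 64}\right)}{11} + 193110 = - \frac{4 + \left(\frac{1}{8} - \frac{1}{512}\right)}{11} + 193110 = - \frac{4 + \frac{63}{512}}{11} + 193110 = \left(- \frac{1}{11}\right) \frac{2111}{512} + 193110 = - \frac{2111}{5632} + 193110 = \frac{1087593409}{5632}$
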